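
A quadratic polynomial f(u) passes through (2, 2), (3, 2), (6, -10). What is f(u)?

Write f(u) = au^2 + bu + c. Substituting each data point gives a linear system:
  4a + 2b + c = 2
  9a + 3b + c = 2
  36a + 6b + c = -10
Solving the system yields a = -1, b = 5, c = -4.
So f(u) = -u^2 + 5u - 4.
Check: f(3) = 2. ✓

f(u) = -u^2 + 5u - 4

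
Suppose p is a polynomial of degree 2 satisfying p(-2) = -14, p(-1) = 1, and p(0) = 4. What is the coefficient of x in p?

-3

Write p(x) = ax^2 + bx + c. Substituting each data point gives a linear system:
  4a - 2b + c = -14
  a - b + c = 1
  c = 4
Solving the system yields a = -6, b = -3, c = 4.
So p(x) = -6x^2 - 3x + 4.
The coefficient of x is -3.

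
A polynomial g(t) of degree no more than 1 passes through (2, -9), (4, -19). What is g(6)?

Write g(t) = at + b. Substituting each data point gives a linear system:
  2a + b = -9
  4a + b = -19
Solving the system yields a = -5, b = 1.
So g(t) = -5t + 1.
Then g(6) = -29.

-29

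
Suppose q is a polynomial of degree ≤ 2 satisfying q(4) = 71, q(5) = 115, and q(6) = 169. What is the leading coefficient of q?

5

Write q(s) = as^2 + bs + c. Substituting each data point gives a linear system:
  16a + 4b + c = 71
  25a + 5b + c = 115
  36a + 6b + c = 169
Solving the system yields a = 5, b = -1, c = -5.
So q(s) = 5s^2 - s - 5.
The leading coefficient is 5.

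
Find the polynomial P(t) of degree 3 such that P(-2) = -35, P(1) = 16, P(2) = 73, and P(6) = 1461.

Write P(t) = at^3 + bt^2 + ct + d. Substituting each data point gives a linear system:
  -8a + 4b - 2c + d = -35
  a + b + c + d = 16
  8a + 4b + 2c + d = 73
  216a + 36b + 6c + d = 1461
Solving the system yields a = 6, b = 4, c = 3, d = 3.
So P(t) = 6t³ + 4t² + 3t + 3.
Check: P(2) = 73. ✓

P(t) = 6t^3 + 4t^2 + 3t + 3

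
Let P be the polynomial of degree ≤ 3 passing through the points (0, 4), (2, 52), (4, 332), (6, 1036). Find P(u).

P(u) = 4u^3 + 5u^2 - 2u + 4

Write P(u) = au^3 + bu^2 + cu + d. Substituting each data point gives a linear system:
  d = 4
  8a + 4b + 2c + d = 52
  64a + 16b + 4c + d = 332
  216a + 36b + 6c + d = 1036
Solving the system yields a = 4, b = 5, c = -2, d = 4.
So P(u) = 4u^3 + 5u^2 - 2u + 4.
Check: P(2) = 52. ✓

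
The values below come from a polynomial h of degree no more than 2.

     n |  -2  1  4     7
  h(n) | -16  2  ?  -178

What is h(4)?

-52

The 3 known points determine the degree-2 polynomial uniquely.
Write h(n) = an^2 + bn + c. Substituting each data point gives a linear system:
  4a - 2b + c = -16
  a + b + c = 2
  49a + 7b + c = -178
Solving the system yields a = -4, b = 2, c = 4.
So h(n) = -4n^2 + 2n + 4.
Then h(4) = -52.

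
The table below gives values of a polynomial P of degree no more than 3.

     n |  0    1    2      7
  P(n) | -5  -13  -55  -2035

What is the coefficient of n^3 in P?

Write P(n) = an^3 + bn^2 + cn + d. Substituting each data point gives a linear system:
  d = -5
  a + b + c + d = -13
  8a + 4b + 2c + d = -55
  343a + 49b + 7c + d = -2035
Solving the system yields a = -6, b = 1, c = -3, d = -5.
So P(n) = -6n³ + n² - 3n - 5.
The leading coefficient is -6.

-6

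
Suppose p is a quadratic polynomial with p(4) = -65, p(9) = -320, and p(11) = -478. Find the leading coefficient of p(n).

-4

Write p(n) = an^2 + bn + c. Substituting each data point gives a linear system:
  16a + 4b + c = -65
  81a + 9b + c = -320
  121a + 11b + c = -478
Solving the system yields a = -4, b = 1, c = -5.
So p(n) = -4n² + n - 5.
The leading coefficient is -4.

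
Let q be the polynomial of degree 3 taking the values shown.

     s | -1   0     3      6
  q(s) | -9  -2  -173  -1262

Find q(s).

q(s) = -5s^3 - 6s^2 + 6s - 2

Using the Lagrange interpolation formula with nodes -1, 0, 3, 6:
  L_0(s) = s(s - 3)(s - 6) / -28
  L_1(s) = (s + 1)(s - 3)(s - 6) / 18
  L_2(s) = (s + 1)s(s - 6) / -36
  L_3(s) = (s + 1)s(s - 3) / 126
Then q(s) = -9·L_0(s) - 2·L_1(s) - 173·L_2(s) - 1262·L_3(s).
Expanding and collecting terms gives q(s) = -5s³ - 6s² + 6s - 2.
Check: q(3) = -173. ✓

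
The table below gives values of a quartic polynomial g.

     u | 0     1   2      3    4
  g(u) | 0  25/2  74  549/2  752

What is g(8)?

Forward differences of the values at u = 0, 1, 2, 3, 4:
  g  : 0  25/2  74  549/2  752
  Δ  : 25/2  123/2  401/2  955/2
  Δ^2: 49  139  277
  Δ^3: 90  138
  Δ^4: 48
The fourth differences are constant, confirming degree 4.
Interpolating (Newton forward form) and evaluating at u = 8 gives g(8) = 9872.

9872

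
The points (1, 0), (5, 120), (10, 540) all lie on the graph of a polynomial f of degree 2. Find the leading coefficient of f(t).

6

Write f(t) = at^2 + bt + c. Substituting each data point gives a linear system:
  a + b + c = 0
  25a + 5b + c = 120
  100a + 10b + c = 540
Solving the system yields a = 6, b = -6, c = 0.
So f(t) = 6t² - 6t.
The leading coefficient is 6.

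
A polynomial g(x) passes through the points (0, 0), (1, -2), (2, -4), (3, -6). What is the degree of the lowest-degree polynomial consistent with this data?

1

Forward differences of the values at x = 0, 1, 2, 3:
  g  : 0  -2  -4  -6
  Δ  : -2  -2  -2
  Δ^2: 0  0
  Δ^3: 0
The first differences are constant (-2) and nonzero, while all higher differences vanish, so the minimal degree is 1.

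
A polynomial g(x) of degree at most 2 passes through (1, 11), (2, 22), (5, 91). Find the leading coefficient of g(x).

3

Write g(x) = ax^2 + bx + c. Substituting each data point gives a linear system:
  a + b + c = 11
  4a + 2b + c = 22
  25a + 5b + c = 91
Solving the system yields a = 3, b = 2, c = 6.
So g(x) = 3x^2 + 2x + 6.
The leading coefficient is 3.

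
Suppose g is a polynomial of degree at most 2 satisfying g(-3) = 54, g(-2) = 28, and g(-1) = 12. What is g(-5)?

136

Forward differences of the values at x = -3, -2, -1:
  g  : 54  28  12
  Δ  : -26  -16
  Δ^2: 10
The second differences are constant, confirming degree 2.
Interpolating (Newton forward form) and evaluating at x = -5 gives g(-5) = 136.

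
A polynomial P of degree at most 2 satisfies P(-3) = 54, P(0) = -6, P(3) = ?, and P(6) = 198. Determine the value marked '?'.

The 3 known points determine the degree-2 polynomial uniquely.
Write P(s) = as^2 + bs + c. Substituting each data point gives a linear system:
  9a - 3b + c = 54
  c = -6
  36a + 6b + c = 198
Solving the system yields a = 6, b = -2, c = -6.
So P(s) = 6s² - 2s - 6.
Then P(3) = 42.

42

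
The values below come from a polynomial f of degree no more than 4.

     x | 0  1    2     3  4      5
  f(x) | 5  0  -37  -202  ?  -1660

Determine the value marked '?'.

The 5 known points determine the degree-4 polynomial uniquely.
Write f(x) = ax^4 + bx^3 + cx^2 + dx + e. Substituting each data point gives a linear system:
  e = 5
  a + b + c + d + e = 0
  16a + 8b + 4c + 2d + e = -37
  81a + 27b + 9c + 3d + e = -202
  625a + 125b + 25c + 5d + e = -1660
Solving the system yields a = -3, b = 2, c = -1, d = -3, e = 5.
So f(x) = -3x⁴ + 2x³ - x² - 3x + 5.
Then f(4) = -663.

-663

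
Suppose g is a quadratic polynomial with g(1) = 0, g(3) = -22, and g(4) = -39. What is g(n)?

Write g(n) = an^2 + bn + c. Substituting each data point gives a linear system:
  a + b + c = 0
  9a + 3b + c = -22
  16a + 4b + c = -39
Solving the system yields a = -2, b = -3, c = 5.
So g(n) = -2n² - 3n + 5.
Check: g(3) = -22. ✓

g(n) = -2n^2 - 3n + 5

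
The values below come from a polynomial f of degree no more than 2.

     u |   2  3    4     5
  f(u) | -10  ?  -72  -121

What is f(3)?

The 3 known points determine the degree-2 polynomial uniquely.
Write f(u) = au^2 + bu + c. Substituting each data point gives a linear system:
  4a + 2b + c = -10
  16a + 4b + c = -72
  25a + 5b + c = -121
Solving the system yields a = -6, b = 5, c = 4.
So f(u) = -6u² + 5u + 4.
Then f(3) = -35.

-35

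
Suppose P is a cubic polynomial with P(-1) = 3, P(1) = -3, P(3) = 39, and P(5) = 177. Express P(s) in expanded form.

Using the Lagrange interpolation formula with nodes -1, 1, 3, 5:
  L_0(s) = (s - 1)(s - 3)(s - 5) / -48
  L_1(s) = (s + 1)(s - 3)(s - 5) / 16
  L_2(s) = (s + 1)(s - 1)(s - 5) / -16
  L_3(s) = (s + 1)(s - 1)(s - 3) / 48
Then P(s) = 3·L_0(s) - 3·L_1(s) + 39·L_2(s) + 177·L_3(s).
Expanding and collecting terms gives P(s) = s^3 + 3s^2 - 4s - 3.
Check: P(5) = 177. ✓

P(s) = s^3 + 3s^2 - 4s - 3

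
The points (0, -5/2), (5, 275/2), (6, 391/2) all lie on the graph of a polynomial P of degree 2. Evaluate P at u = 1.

Write P(u) = au^2 + bu + c. Substituting each data point gives a linear system:
  c = -5/2
  25a + 5b + c = 275/2
  36a + 6b + c = 391/2
Solving the system yields a = 5, b = 3, c = -5/2.
So P(u) = 5u² + 3u - 5/2.
Then P(1) = 11/2.

11/2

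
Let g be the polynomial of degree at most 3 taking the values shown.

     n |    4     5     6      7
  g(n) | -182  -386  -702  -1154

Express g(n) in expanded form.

Write g(n) = an^3 + bn^2 + cn + d. Substituting each data point gives a linear system:
  64a + 16b + 4c + d = -182
  125a + 25b + 5c + d = -386
  216a + 36b + 6c + d = -702
  343a + 49b + 7c + d = -1154
Solving the system yields a = -4, b = 4, c = 4, d = -6.
So g(n) = -4n³ + 4n² + 4n - 6.
Check: g(7) = -1154. ✓

g(n) = -4n^3 + 4n^2 + 4n - 6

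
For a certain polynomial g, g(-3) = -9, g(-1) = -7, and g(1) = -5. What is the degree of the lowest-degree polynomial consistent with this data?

1

Forward differences of the values at x = -3, -1, 1:
  g  : -9  -7  -5
  Δ  : 2  2
  Δ^2: 0
The first differences are constant (2) and nonzero, while all higher differences vanish, so the minimal degree is 1.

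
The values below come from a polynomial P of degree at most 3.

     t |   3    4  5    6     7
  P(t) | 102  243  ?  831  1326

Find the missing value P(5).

478

The 4 known points determine the degree-3 polynomial uniquely.
Write P(t) = at^3 + bt^2 + ct + d. Substituting each data point gives a linear system:
  27a + 9b + 3c + d = 102
  64a + 16b + 4c + d = 243
  216a + 36b + 6c + d = 831
  343a + 49b + 7c + d = 1326
Solving the system yields a = 4, b = -1, c = 0, d = 3.
So P(t) = 4t^3 - t^2 + 3.
Then P(5) = 478.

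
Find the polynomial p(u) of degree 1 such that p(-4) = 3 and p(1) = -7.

Using the Lagrange interpolation formula with nodes -4, 1:
  L_0(u) = (u - 1) / -5
  L_1(u) = (u + 4) / 5
Then p(u) = 3·L_0(u) - 7·L_1(u).
Expanding and collecting terms gives p(u) = -2u - 5.
Check: p(-4) = 3. ✓

p(u) = -2u - 5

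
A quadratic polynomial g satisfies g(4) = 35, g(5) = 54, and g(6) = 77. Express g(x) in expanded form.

Write g(x) = ax^2 + bx + c. Substituting each data point gives a linear system:
  16a + 4b + c = 35
  25a + 5b + c = 54
  36a + 6b + c = 77
Solving the system yields a = 2, b = 1, c = -1.
So g(x) = 2x^2 + x - 1.
Check: g(6) = 77. ✓

g(x) = 2x^2 + x - 1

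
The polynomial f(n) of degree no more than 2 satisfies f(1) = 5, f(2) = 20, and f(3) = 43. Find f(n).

Write f(n) = an^2 + bn + c. Substituting each data point gives a linear system:
  a + b + c = 5
  4a + 2b + c = 20
  9a + 3b + c = 43
Solving the system yields a = 4, b = 3, c = -2.
So f(n) = 4n^2 + 3n - 2.
Check: f(2) = 20. ✓

f(n) = 4n^2 + 3n - 2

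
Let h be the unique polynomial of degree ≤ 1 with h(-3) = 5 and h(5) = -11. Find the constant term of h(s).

-1

Write h(s) = as + b. Substituting each data point gives a linear system:
  -3a + b = 5
  5a + b = -11
Solving the system yields a = -2, b = -1.
So h(s) = -2s - 1.
The constant term is -1.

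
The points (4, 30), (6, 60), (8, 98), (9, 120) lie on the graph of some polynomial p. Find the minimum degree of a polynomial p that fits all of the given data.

2

Divided differences on the nodes 4, 6, 8, 9:
  order 0: 30  60  98  120
  order 1: 15  19  22
  order 2: 1  1
  order 3: 0
The order-2 divided differences are all 1 (nonzero) and every higher order vanishes, so the data lies on a polynomial of degree exactly 2.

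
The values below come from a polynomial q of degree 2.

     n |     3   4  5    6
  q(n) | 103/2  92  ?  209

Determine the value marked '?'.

The 3 known points determine the degree-2 polynomial uniquely.
Write q(n) = an^2 + bn + c. Substituting each data point gives a linear system:
  9a + 3b + c = 103/2
  16a + 4b + c = 92
  36a + 6b + c = 209
Solving the system yields a = 6, b = -3/2, c = 2.
So q(n) = 6n² - (3/2)n + 2.
Then q(5) = 289/2.

289/2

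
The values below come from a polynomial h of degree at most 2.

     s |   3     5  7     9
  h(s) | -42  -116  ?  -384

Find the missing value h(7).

On equispaced nodes a degree-2 polynomial has vanishing third forward difference, so
  - h(3) + 3·h(5) - 3·h(7) + h(9) = 0.
Substituting the known values and solving for h(7):
  -3·h(7) = 690
  h(7) = -230.

-230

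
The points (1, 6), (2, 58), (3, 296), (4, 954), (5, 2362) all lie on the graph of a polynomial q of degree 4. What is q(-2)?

66

Forward differences of the values at u = 1, 2, 3, 4, 5:
  q  : 6  58  296  954  2362
  Δ  : 52  238  658  1408
  Δ^2: 186  420  750
  Δ^3: 234  330
  Δ^4: 96
The fourth differences are constant, confirming degree 4.
Interpolating (Newton forward form) and evaluating at u = -2 gives q(-2) = 66.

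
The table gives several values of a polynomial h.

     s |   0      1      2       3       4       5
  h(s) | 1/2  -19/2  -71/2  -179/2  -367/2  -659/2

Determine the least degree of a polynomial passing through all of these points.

3

Forward differences of the values at s = 0, 1, 2, 3, 4, 5:
  h  : 1/2  -19/2  -71/2  -179/2  -367/2  -659/2
  Δ  : -10  -26  -54  -94  -146
  Δ^2: -16  -28  -40  -52
  Δ^3: -12  -12  -12
  Δ^4: 0  0
  Δ^5: 0
The third differences are constant (-12) and nonzero, while all higher differences vanish, so the minimal degree is 3.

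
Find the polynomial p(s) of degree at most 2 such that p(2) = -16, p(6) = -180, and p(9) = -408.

p(s) = -5s^2 - s + 6

Using the Lagrange interpolation formula with nodes 2, 6, 9:
  L_0(s) = (s - 6)(s - 9) / 28
  L_1(s) = (s - 2)(s - 9) / -12
  L_2(s) = (s - 2)(s - 6) / 21
Then p(s) = -16·L_0(s) - 180·L_1(s) - 408·L_2(s).
Expanding and collecting terms gives p(s) = -5s^2 - s + 6.
Check: p(2) = -16. ✓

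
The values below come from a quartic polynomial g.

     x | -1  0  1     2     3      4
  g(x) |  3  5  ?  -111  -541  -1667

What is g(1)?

On equispaced nodes a degree-4 polynomial has vanishing fifth forward difference, so
  - g(-1) + 5·g(0) - 10·g(1) + 10·g(2) - 5·g(3) + g(4) = 0.
Substituting the known values and solving for g(1):
  -10·g(1) = 50
  g(1) = -5.

-5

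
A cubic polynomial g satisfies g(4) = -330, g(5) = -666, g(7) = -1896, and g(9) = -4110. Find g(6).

-1176

Using the Lagrange interpolation formula with nodes 4, 5, 7, 9:
  L_0(s) = (s - 5)(s - 7)(s - 9) / -15
  L_1(s) = (s - 4)(s - 7)(s - 9) / 8
  L_2(s) = (s - 4)(s - 5)(s - 9) / -12
  L_3(s) = (s - 4)(s - 5)(s - 7) / 40
Then g(s) = -330·L_0(s) - 666·L_1(s) - 1896·L_2(s) - 4110·L_3(s).
Expanding and collecting terms gives g(s) = -6s³ + 3s² + 3s - 6.
Evaluating at s = 6: g(6) = -1176.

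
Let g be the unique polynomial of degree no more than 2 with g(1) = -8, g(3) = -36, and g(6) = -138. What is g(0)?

Write g(u) = au^2 + bu + c. Substituting each data point gives a linear system:
  a + b + c = -8
  9a + 3b + c = -36
  36a + 6b + c = -138
Solving the system yields a = -4, b = 2, c = -6.
So g(u) = -4u² + 2u - 6.
Then g(0) = -6.

-6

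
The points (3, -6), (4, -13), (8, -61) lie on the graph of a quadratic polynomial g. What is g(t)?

g(t) = -t^2 + 3

Write g(t) = at^2 + bt + c. Substituting each data point gives a linear system:
  9a + 3b + c = -6
  16a + 4b + c = -13
  64a + 8b + c = -61
Solving the system yields a = -1, b = 0, c = 3.
So g(t) = -t^2 + 3.
Check: g(8) = -61. ✓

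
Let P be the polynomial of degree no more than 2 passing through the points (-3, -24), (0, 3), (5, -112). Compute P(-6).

Using the Lagrange interpolation formula with nodes -3, 0, 5:
  L_0(u) = u(u - 5) / 24
  L_1(u) = (u + 3)(u - 5) / -15
  L_2(u) = (u + 3)u / 40
Then P(u) = -24·L_0(u) + 3·L_1(u) - 112·L_2(u).
Expanding and collecting terms gives P(u) = -4u² - 3u + 3.
Evaluating at u = -6: P(-6) = -123.

-123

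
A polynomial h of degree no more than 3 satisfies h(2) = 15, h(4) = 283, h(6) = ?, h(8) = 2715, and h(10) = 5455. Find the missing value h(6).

1087

On equispaced nodes a degree-3 polynomial has vanishing fourth forward difference, so
  h(2) - 4·h(4) + 6·h(6) - 4·h(8) + h(10) = 0.
Substituting the known values and solving for h(6):
  6·h(6) = 6522
  h(6) = 1087.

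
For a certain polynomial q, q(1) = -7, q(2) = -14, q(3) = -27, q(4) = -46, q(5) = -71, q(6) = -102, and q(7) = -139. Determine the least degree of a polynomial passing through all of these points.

2

Forward differences of the values at n = 1, 2, 3, 4, 5, 6, 7:
  q  : -7  -14  -27  -46  -71  -102  -139
  Δ  : -7  -13  -19  -25  -31  -37
  Δ^2: -6  -6  -6  -6  -6
  Δ^3: 0  0  0  0
  Δ^4: 0  0  0
  Δ^5: 0  0
  Δ^6: 0
The second differences are constant (-6) and nonzero, while all higher differences vanish, so the minimal degree is 2.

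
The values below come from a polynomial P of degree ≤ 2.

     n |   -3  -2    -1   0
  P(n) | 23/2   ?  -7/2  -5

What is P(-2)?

2

The 3 known points determine the degree-2 polynomial uniquely.
Write P(n) = an^2 + bn + c. Substituting each data point gives a linear system:
  9a - 3b + c = 23/2
  a - b + c = -7/2
  c = -5
Solving the system yields a = 2, b = 1/2, c = -5.
So P(n) = 2n² + (1/2)n - 5.
Then P(-2) = 2.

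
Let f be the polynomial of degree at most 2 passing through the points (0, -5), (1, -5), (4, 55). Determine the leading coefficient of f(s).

Write f(s) = as^2 + bs + c. Substituting each data point gives a linear system:
  c = -5
  a + b + c = -5
  16a + 4b + c = 55
Solving the system yields a = 5, b = -5, c = -5.
So f(s) = 5s^2 - 5s - 5.
The leading coefficient is 5.

5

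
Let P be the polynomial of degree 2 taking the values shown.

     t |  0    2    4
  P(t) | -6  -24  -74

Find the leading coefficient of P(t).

Write P(t) = at^2 + bt + c. Substituting each data point gives a linear system:
  c = -6
  4a + 2b + c = -24
  16a + 4b + c = -74
Solving the system yields a = -4, b = -1, c = -6.
So P(t) = -4t² - t - 6.
The leading coefficient is -4.

-4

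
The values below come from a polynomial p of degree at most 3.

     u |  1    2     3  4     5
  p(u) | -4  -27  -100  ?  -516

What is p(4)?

-253

On equispaced nodes a degree-3 polynomial has vanishing fourth forward difference, so
  p(1) - 4·p(2) + 6·p(3) - 4·p(4) + p(5) = 0.
Substituting the known values and solving for p(4):
  -4·p(4) = 1012
  p(4) = -253.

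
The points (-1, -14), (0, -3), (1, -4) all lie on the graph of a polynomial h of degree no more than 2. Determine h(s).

h(s) = -6s^2 + 5s - 3

Write h(s) = as^2 + bs + c. Substituting each data point gives a linear system:
  a - b + c = -14
  c = -3
  a + b + c = -4
Solving the system yields a = -6, b = 5, c = -3.
So h(s) = -6s^2 + 5s - 3.
Check: h(0) = -3. ✓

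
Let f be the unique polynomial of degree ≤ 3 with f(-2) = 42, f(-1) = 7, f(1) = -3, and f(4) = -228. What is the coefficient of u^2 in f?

Write f(u) = au^3 + bu^2 + cu + d. Substituting each data point gives a linear system:
  -8a + 4b - 2c + d = 42
  -a + b - c + d = 7
  a + b + c + d = -3
  64a + 16b + 4c + d = -228
Solving the system yields a = -4, b = 2, c = -1, d = 0.
So f(u) = -4u^3 + 2u^2 - u.
The coefficient of u^2 is 2.

2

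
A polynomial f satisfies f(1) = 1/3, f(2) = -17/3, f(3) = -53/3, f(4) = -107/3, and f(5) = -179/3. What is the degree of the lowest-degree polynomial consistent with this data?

Forward differences of the values at u = 1, 2, 3, 4, 5:
  f  : 1/3  -17/3  -53/3  -107/3  -179/3
  Δ  : -6  -12  -18  -24
  Δ^2: -6  -6  -6
  Δ^3: 0  0
  Δ^4: 0
The second differences are constant (-6) and nonzero, while all higher differences vanish, so the minimal degree is 2.

2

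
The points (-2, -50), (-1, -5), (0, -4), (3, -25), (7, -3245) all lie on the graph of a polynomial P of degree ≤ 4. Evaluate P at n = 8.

-5900

Using the Lagrange interpolation formula with nodes -2, -1, 0, 3, 7:
  L_0(n) = (n + 1)n(n - 3)(n - 7) / 90
  L_1(n) = (n + 2)n(n - 3)(n - 7) / -32
  L_2(n) = (n + 2)(n + 1)(n - 3)(n - 7) / 42
  L_3(n) = (n + 2)(n + 1)n(n - 7) / -240
  L_4(n) = (n + 2)(n + 1)n(n - 3) / 2016
Then P(n) = -50·L_0(n) - 5·L_1(n) - 4·L_2(n) - 25·L_3(n) - 3245·L_4(n).
Expanding and collecting terms gives P(n) = -2n^4 + 4n^3 + 4n^2 - n - 4.
Evaluating at n = 8: P(8) = -5900.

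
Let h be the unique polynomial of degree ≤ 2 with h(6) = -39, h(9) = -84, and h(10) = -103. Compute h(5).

Write h(t) = at^2 + bt + c. Substituting each data point gives a linear system:
  36a + 6b + c = -39
  81a + 9b + c = -84
  100a + 10b + c = -103
Solving the system yields a = -1, b = 0, c = -3.
So h(t) = -t² - 3.
Then h(5) = -28.

-28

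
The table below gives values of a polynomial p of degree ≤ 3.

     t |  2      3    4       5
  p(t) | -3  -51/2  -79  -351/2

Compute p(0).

Forward differences of the values at t = 2, 3, 4, 5:
  p  : -3  -51/2  -79  -351/2
  Δ  : -45/2  -107/2  -193/2
  Δ^2: -31  -43
  Δ^3: -12
The third differences are constant, confirming degree 3.
Interpolating (Newton forward form) and evaluating at t = 0 gives p(0) = -3.

-3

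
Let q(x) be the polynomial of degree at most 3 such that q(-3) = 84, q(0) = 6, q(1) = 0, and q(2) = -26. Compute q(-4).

190

Using the Lagrange interpolation formula with nodes -3, 0, 1, 2:
  L_0(x) = x(x - 1)(x - 2) / -60
  L_1(x) = (x + 3)(x - 1)(x - 2) / 6
  L_2(x) = (x + 3)x(x - 2) / -4
  L_3(x) = (x + 3)x(x - 1) / 10
Then q(x) = 84·L_0(x) + 6·L_1(x) + 0·L_2(x) - 26·L_3(x).
Expanding and collecting terms gives q(x) = -3x^3 - x^2 - 2x + 6.
Evaluating at x = -4: q(-4) = 190.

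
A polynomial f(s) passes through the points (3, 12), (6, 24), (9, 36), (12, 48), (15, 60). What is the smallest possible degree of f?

1

Forward differences of the values at s = 3, 6, 9, 12, 15:
  f  : 12  24  36  48  60
  Δ  : 12  12  12  12
  Δ^2: 0  0  0
  Δ^3: 0  0
  Δ^4: 0
The first differences are constant (12) and nonzero, while all higher differences vanish, so the minimal degree is 1.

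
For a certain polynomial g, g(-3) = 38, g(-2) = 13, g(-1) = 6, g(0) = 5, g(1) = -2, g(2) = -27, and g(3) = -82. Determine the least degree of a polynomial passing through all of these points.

3

Forward differences of the values at u = -3, -2, -1, 0, 1, 2, 3:
  g  : 38  13  6  5  -2  -27  -82
  Δ  : -25  -7  -1  -7  -25  -55
  Δ^2: 18  6  -6  -18  -30
  Δ^3: -12  -12  -12  -12
  Δ^4: 0  0  0
  Δ^5: 0  0
  Δ^6: 0
The third differences are constant (-12) and nonzero, while all higher differences vanish, so the minimal degree is 3.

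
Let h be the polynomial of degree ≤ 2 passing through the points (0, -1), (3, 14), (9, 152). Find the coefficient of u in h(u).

-1

Write h(u) = au^2 + bu + c. Substituting each data point gives a linear system:
  c = -1
  9a + 3b + c = 14
  81a + 9b + c = 152
Solving the system yields a = 2, b = -1, c = -1.
So h(u) = 2u^2 - u - 1.
The coefficient of u is -1.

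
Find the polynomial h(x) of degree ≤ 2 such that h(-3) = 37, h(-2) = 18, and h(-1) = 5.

h(x) = 3x^2 - 4x - 2

Write h(x) = ax^2 + bx + c. Substituting each data point gives a linear system:
  9a - 3b + c = 37
  4a - 2b + c = 18
  a - b + c = 5
Solving the system yields a = 3, b = -4, c = -2.
So h(x) = 3x^2 - 4x - 2.
Check: h(-1) = 5. ✓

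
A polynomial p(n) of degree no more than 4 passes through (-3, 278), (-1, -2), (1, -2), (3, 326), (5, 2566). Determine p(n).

p(n) = 4n^4 + n^3 - 2n^2 - n - 4

Using the Lagrange interpolation formula with nodes -3, -1, 1, 3, 5:
  L_0(n) = (n + 1)(n - 1)(n - 3)(n - 5) / 384
  L_1(n) = (n + 3)(n - 1)(n - 3)(n - 5) / -96
  L_2(n) = (n + 3)(n + 1)(n - 3)(n - 5) / 64
  L_3(n) = (n + 3)(n + 1)(n - 1)(n - 5) / -96
  L_4(n) = (n + 3)(n + 1)(n - 1)(n - 3) / 384
Then p(n) = 278·L_0(n) - 2·L_1(n) - 2·L_2(n) + 326·L_3(n) + 2566·L_4(n).
Expanding and collecting terms gives p(n) = 4n^4 + n^3 - 2n^2 - n - 4.
Check: p(-1) = -2. ✓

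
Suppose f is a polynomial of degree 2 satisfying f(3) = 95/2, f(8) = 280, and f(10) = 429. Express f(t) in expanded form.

Write f(t) = at^2 + bt + c. Substituting each data point gives a linear system:
  9a + 3b + c = 95/2
  64a + 8b + c = 280
  100a + 10b + c = 429
Solving the system yields a = 4, b = 5/2, c = 4.
So f(t) = 4t² + (5/2)t + 4.
Check: f(10) = 429. ✓

f(t) = 4t^2 + (5/2)t + 4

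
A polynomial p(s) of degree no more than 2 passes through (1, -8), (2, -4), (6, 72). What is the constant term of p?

Write p(s) = as^2 + bs + c. Substituting each data point gives a linear system:
  a + b + c = -8
  4a + 2b + c = -4
  36a + 6b + c = 72
Solving the system yields a = 3, b = -5, c = -6.
So p(s) = 3s^2 - 5s - 6.
The constant term is -6.

-6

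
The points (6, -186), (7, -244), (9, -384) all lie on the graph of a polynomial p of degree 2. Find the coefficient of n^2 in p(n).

-4

Write p(n) = an^2 + bn + c. Substituting each data point gives a linear system:
  36a + 6b + c = -186
  49a + 7b + c = -244
  81a + 9b + c = -384
Solving the system yields a = -4, b = -6, c = -6.
So p(n) = -4n² - 6n - 6.
The leading coefficient is -4.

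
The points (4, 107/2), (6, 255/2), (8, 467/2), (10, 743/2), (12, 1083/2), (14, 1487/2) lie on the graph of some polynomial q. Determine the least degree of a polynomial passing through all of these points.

2

Forward differences of the values at n = 4, 6, 8, 10, 12, 14:
  q  : 107/2  255/2  467/2  743/2  1083/2  1487/2
  Δ  : 74  106  138  170  202
  Δ^2: 32  32  32  32
  Δ^3: 0  0  0
  Δ^4: 0  0
  Δ^5: 0
The second differences are constant (32) and nonzero, while all higher differences vanish, so the minimal degree is 2.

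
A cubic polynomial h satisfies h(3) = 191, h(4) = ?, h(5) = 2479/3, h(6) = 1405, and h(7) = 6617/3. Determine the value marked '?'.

On equispaced nodes a degree-3 polynomial has vanishing fourth forward difference, so
  h(3) - 4·h(4) + 6·h(5) - 4·h(6) + h(7) = 0.
Substituting the known values and solving for h(4):
  -4·h(4) = -5204/3
  h(4) = 1301/3.

1301/3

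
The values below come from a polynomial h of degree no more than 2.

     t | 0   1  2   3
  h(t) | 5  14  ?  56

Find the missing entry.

31

The 3 known points determine the degree-2 polynomial uniquely.
Write h(t) = at^2 + bt + c. Substituting each data point gives a linear system:
  c = 5
  a + b + c = 14
  9a + 3b + c = 56
Solving the system yields a = 4, b = 5, c = 5.
So h(t) = 4t² + 5t + 5.
Then h(2) = 31.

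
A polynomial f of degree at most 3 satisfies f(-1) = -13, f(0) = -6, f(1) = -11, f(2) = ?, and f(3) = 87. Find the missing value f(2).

The 4 known points determine the degree-3 polynomial uniquely.
Write f(u) = au^3 + bu^2 + cu + d. Substituting each data point gives a linear system:
  -a + b - c + d = -13
  d = -6
  a + b + c + d = -11
  27a + 9b + 3c + d = 87
Solving the system yields a = 6, b = -6, c = -5, d = -6.
So f(u) = 6u^3 - 6u^2 - 5u - 6.
Then f(2) = 8.

8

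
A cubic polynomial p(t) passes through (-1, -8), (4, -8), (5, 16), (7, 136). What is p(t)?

Write p(t) = at^3 + bt^2 + ct + d. Substituting each data point gives a linear system:
  -a + b - c + d = -8
  64a + 16b + 4c + d = -8
  125a + 25b + 5c + d = 16
  343a + 49b + 7c + d = 136
Solving the system yields a = 1, b = -4, c = -1, d = -4.
So p(t) = t^3 - 4t^2 - t - 4.
Check: p(4) = -8. ✓

p(t) = t^3 - 4t^2 - t - 4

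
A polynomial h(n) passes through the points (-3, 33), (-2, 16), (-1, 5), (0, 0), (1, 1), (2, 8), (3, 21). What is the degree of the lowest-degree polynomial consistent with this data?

Forward differences of the values at n = -3, -2, -1, 0, 1, 2, 3:
  h  : 33  16  5  0  1  8  21
  Δ  : -17  -11  -5  1  7  13
  Δ^2: 6  6  6  6  6
  Δ^3: 0  0  0  0
  Δ^4: 0  0  0
  Δ^5: 0  0
  Δ^6: 0
The second differences are constant (6) and nonzero, while all higher differences vanish, so the minimal degree is 2.

2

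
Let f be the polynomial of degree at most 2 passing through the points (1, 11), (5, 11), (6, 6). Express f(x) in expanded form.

f(x) = -x^2 + 6x + 6

Write f(x) = ax^2 + bx + c. Substituting each data point gives a linear system:
  a + b + c = 11
  25a + 5b + c = 11
  36a + 6b + c = 6
Solving the system yields a = -1, b = 6, c = 6.
So f(x) = -x^2 + 6x + 6.
Check: f(1) = 11. ✓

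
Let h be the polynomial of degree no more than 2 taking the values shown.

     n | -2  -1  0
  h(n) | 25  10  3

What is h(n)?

h(n) = 4n^2 - 3n + 3

Write h(n) = an^2 + bn + c. Substituting each data point gives a linear system:
  4a - 2b + c = 25
  a - b + c = 10
  c = 3
Solving the system yields a = 4, b = -3, c = 3.
So h(n) = 4n^2 - 3n + 3.
Check: h(0) = 3. ✓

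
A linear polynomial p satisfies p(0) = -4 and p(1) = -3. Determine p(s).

p(s) = s - 4

Using the Lagrange interpolation formula with nodes 0, 1:
  L_0(s) = (s - 1) / -1
  L_1(s) = s / 1
Then p(s) = -4·L_0(s) - 3·L_1(s).
Expanding and collecting terms gives p(s) = s - 4.
Check: p(1) = -3. ✓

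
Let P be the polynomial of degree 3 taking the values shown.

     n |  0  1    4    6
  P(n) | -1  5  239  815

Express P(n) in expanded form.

Using the Lagrange interpolation formula with nodes 0, 1, 4, 6:
  L_0(n) = (n - 1)(n - 4)(n - 6) / -24
  L_1(n) = n(n - 4)(n - 6) / 15
  L_2(n) = n(n - 1)(n - 6) / -24
  L_3(n) = n(n - 1)(n - 4) / 60
Then P(n) = -1·L_0(n) + 5·L_1(n) + 239·L_2(n) + 815·L_3(n).
Expanding and collecting terms gives P(n) = 4n^3 - 2n^2 + 4n - 1.
Check: P(1) = 5. ✓

P(n) = 4n^3 - 2n^2 + 4n - 1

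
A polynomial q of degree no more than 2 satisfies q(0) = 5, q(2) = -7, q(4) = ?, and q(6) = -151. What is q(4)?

-59

The 3 known points determine the degree-2 polynomial uniquely.
Write q(n) = an^2 + bn + c. Substituting each data point gives a linear system:
  c = 5
  4a + 2b + c = -7
  36a + 6b + c = -151
Solving the system yields a = -5, b = 4, c = 5.
So q(n) = -5n^2 + 4n + 5.
Then q(4) = -59.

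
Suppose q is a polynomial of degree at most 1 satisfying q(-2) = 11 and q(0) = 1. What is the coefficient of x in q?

-5

Write q(x) = ax + b. Substituting each data point gives a linear system:
  -2a + b = 11
  b = 1
Solving the system yields a = -5, b = 1.
So q(x) = -5x + 1.
The leading coefficient is -5.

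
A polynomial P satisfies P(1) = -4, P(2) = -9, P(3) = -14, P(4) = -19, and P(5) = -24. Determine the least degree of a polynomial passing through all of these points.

1

Forward differences of the values at u = 1, 2, 3, 4, 5:
  P  : -4  -9  -14  -19  -24
  Δ  : -5  -5  -5  -5
  Δ^2: 0  0  0
  Δ^3: 0  0
  Δ^4: 0
The first differences are constant (-5) and nonzero, while all higher differences vanish, so the minimal degree is 1.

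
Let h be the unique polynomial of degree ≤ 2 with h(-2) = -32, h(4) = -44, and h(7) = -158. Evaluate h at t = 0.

Using the Lagrange interpolation formula with nodes -2, 4, 7:
  L_0(t) = (t - 4)(t - 7) / 54
  L_1(t) = (t + 2)(t - 7) / -18
  L_2(t) = (t + 2)(t - 4) / 27
Then h(t) = -32·L_0(t) - 44·L_1(t) - 158·L_2(t).
Expanding and collecting terms gives h(t) = -4t^2 + 6t - 4.
Evaluating at t = 0: h(0) = -4.

-4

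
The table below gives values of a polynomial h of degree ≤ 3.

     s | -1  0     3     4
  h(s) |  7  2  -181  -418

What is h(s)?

h(s) = -6s^3 - 2s^2 - s + 2

Using the Lagrange interpolation formula with nodes -1, 0, 3, 4:
  L_0(s) = s(s - 3)(s - 4) / -20
  L_1(s) = (s + 1)(s - 3)(s - 4) / 12
  L_2(s) = (s + 1)s(s - 4) / -12
  L_3(s) = (s + 1)s(s - 3) / 20
Then h(s) = 7·L_0(s) + 2·L_1(s) - 181·L_2(s) - 418·L_3(s).
Expanding and collecting terms gives h(s) = -6s^3 - 2s^2 - s + 2.
Check: h(0) = 2. ✓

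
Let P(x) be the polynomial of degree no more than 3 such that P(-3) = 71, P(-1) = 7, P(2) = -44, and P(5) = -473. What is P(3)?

-121

Write P(x) = ax^3 + bx^2 + cx + d. Substituting each data point gives a linear system:
  -27a + 9b - 3c + d = 71
  -a + b - c + d = 7
  8a + 4b + 2c + d = -44
  125a + 25b + 5c + d = -473
Solving the system yields a = -3, b = -3, c = -5, d = 2.
So P(x) = -3x^3 - 3x^2 - 5x + 2.
Then P(3) = -121.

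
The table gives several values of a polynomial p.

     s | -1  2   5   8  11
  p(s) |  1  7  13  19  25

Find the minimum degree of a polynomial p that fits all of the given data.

Forward differences of the values at s = -1, 2, 5, 8, 11:
  p  : 1  7  13  19  25
  Δ  : 6  6  6  6
  Δ^2: 0  0  0
  Δ^3: 0  0
  Δ^4: 0
The first differences are constant (6) and nonzero, while all higher differences vanish, so the minimal degree is 1.

1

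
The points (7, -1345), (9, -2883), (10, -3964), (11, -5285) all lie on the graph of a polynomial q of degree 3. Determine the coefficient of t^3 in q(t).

-4

Write q(t) = at^3 + bt^2 + ct + d. Substituting each data point gives a linear system:
  343a + 49b + 7c + d = -1345
  729a + 81b + 9c + d = -2883
  1000a + 100b + 10c + d = -3964
  1331a + 121b + 11c + d = -5285
Solving the system yields a = -4, b = 0, c = 3, d = 6.
So q(t) = -4t^3 + 3t + 6.
The leading coefficient is -4.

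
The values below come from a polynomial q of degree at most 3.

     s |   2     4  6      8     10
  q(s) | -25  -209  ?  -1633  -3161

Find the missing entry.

On equispaced nodes a degree-3 polynomial has vanishing fourth forward difference, so
  q(2) - 4·q(4) + 6·q(6) - 4·q(8) + q(10) = 0.
Substituting the known values and solving for q(6):
  6·q(6) = -4182
  q(6) = -697.

-697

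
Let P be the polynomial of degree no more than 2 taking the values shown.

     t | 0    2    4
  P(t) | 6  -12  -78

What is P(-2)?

Write P(t) = at^2 + bt + c. Substituting each data point gives a linear system:
  c = 6
  4a + 2b + c = -12
  16a + 4b + c = -78
Solving the system yields a = -6, b = 3, c = 6.
So P(t) = -6t² + 3t + 6.
Then P(-2) = -24.

-24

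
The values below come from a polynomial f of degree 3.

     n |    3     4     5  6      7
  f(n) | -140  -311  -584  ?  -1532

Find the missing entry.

The 4 known points determine the degree-3 polynomial uniquely.
Write f(n) = an^3 + bn^2 + cn + d. Substituting each data point gives a linear system:
  27a + 9b + 3c + d = -140
  64a + 16b + 4c + d = -311
  125a + 25b + 5c + d = -584
  343a + 49b + 7c + d = -1532
Solving the system yields a = -4, b = -3, c = -2, d = 1.
So f(n) = -4n^3 - 3n^2 - 2n + 1.
Then f(6) = -983.

-983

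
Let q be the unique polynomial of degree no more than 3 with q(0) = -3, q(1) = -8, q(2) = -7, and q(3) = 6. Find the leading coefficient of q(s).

Write q(s) = as^3 + bs^2 + cs + d. Substituting each data point gives a linear system:
  d = -3
  a + b + c + d = -8
  8a + 4b + 2c + d = -7
  27a + 9b + 3c + d = 6
Solving the system yields a = 1, b = 0, c = -6, d = -3.
So q(s) = s^3 - 6s - 3.
The leading coefficient is 1.

1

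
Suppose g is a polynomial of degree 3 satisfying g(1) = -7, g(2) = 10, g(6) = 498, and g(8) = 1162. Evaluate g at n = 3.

57

Write g(n) = an^3 + bn^2 + cn + d. Substituting each data point gives a linear system:
  a + b + c + d = -7
  8a + 4b + 2c + d = 10
  216a + 36b + 6c + d = 498
  512a + 64b + 8c + d = 1162
Solving the system yields a = 2, b = 3, c = -6, d = -6.
So g(n) = 2n^3 + 3n^2 - 6n - 6.
Then g(3) = 57.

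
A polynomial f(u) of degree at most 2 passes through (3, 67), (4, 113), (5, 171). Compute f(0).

Forward differences of the values at u = 3, 4, 5:
  f  : 67  113  171
  Δ  : 46  58
  Δ^2: 12
The second differences are constant, confirming degree 2.
Interpolating (Newton forward form) and evaluating at u = 0 gives f(0) = 1.

1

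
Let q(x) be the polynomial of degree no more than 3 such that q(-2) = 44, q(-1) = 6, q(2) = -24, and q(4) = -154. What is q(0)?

-6

Write q(x) = ax^3 + bx^2 + cx + d. Substituting each data point gives a linear system:
  -8a + 4b - 2c + d = 44
  -a + b - c + d = 6
  8a + 4b + 2c + d = -24
  64a + 16b + 4c + d = -154
Solving the system yields a = -3, b = 4, c = -5, d = -6.
So q(x) = -3x^3 + 4x^2 - 5x - 6.
Then q(0) = -6.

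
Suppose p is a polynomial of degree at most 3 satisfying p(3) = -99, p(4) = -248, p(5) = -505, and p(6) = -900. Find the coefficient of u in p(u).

Write p(u) = au^3 + bu^2 + cu + d. Substituting each data point gives a linear system:
  27a + 9b + 3c + d = -99
  64a + 16b + 4c + d = -248
  125a + 25b + 5c + d = -505
  216a + 36b + 6c + d = -900
Solving the system yields a = -5, b = 6, c = -6, d = 0.
So p(u) = -5u^3 + 6u^2 - 6u.
The coefficient of u is -6.

-6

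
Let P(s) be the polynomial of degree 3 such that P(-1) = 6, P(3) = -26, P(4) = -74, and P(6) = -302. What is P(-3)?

Write P(s) = as^3 + bs^2 + cs + d. Substituting each data point gives a linear system:
  -a + b - c + d = 6
  27a + 9b + 3c + d = -26
  64a + 16b + 4c + d = -74
  216a + 36b + 6c + d = -302
Solving the system yields a = -2, b = 4, c = -2, d = -2.
So P(s) = -2s³ + 4s² - 2s - 2.
Then P(-3) = 94.

94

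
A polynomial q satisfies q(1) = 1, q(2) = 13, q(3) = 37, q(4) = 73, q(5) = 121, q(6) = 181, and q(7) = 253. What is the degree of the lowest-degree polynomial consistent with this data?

2

Forward differences of the values at u = 1, 2, 3, 4, 5, 6, 7:
  q  : 1  13  37  73  121  181  253
  Δ  : 12  24  36  48  60  72
  Δ^2: 12  12  12  12  12
  Δ^3: 0  0  0  0
  Δ^4: 0  0  0
  Δ^5: 0  0
  Δ^6: 0
The second differences are constant (12) and nonzero, while all higher differences vanish, so the minimal degree is 2.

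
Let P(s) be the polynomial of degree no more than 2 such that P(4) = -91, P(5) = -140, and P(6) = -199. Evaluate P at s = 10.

-535

Using the Lagrange interpolation formula with nodes 4, 5, 6:
  L_0(s) = (s - 5)(s - 6) / 2
  L_1(s) = (s - 4)(s - 6) / -1
  L_2(s) = (s - 4)(s - 5) / 2
Then P(s) = -91·L_0(s) - 140·L_1(s) - 199·L_2(s).
Expanding and collecting terms gives P(s) = -5s^2 - 4s + 5.
Evaluating at s = 10: P(10) = -535.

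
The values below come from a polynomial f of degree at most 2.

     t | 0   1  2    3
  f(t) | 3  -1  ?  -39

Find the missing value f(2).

-15

On equispaced nodes a degree-2 polynomial has vanishing third forward difference, so
  - f(0) + 3·f(1) - 3·f(2) + f(3) = 0.
Substituting the known values and solving for f(2):
  -3·f(2) = 45
  f(2) = -15.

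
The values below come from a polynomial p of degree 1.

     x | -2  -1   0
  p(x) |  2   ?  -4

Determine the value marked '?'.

On equispaced nodes a degree-1 polynomial has vanishing second forward difference, so
  p(-2) - 2·p(-1) + p(0) = 0.
Substituting the known values and solving for p(-1):
  -2·p(-1) = 2
  p(-1) = -1.

-1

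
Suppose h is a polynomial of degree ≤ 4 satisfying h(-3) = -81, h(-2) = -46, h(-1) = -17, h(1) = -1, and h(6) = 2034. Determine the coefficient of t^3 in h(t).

4

Write h(t) = at^4 + bt^3 + ct^2 + dt + e. Substituting each data point gives a linear system:
  81a - 27b + 9c - 3d + e = -81
  16a - 8b + 4c - 2d + e = -46
  a - b + c - d + e = -17
  a + b + c + d + e = -1
  1296a + 216b + 36c + 6d + e = 2034
Solving the system yields a = 1, b = 4, c = -4, d = 4, e = -6.
So h(t) = t⁴ + 4t³ - 4t² + 4t - 6.
The coefficient of t^3 is 4.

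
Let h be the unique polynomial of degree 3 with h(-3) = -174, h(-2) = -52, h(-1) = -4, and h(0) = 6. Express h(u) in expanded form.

Using the Lagrange interpolation formula with nodes -3, -2, -1, 0:
  L_0(u) = (u + 2)(u + 1)u / -6
  L_1(u) = (u + 3)(u + 1)u / 2
  L_2(u) = (u + 3)(u + 2)u / -2
  L_3(u) = (u + 3)(u + 2)(u + 1) / 6
Then h(u) = -174·L_0(u) - 52·L_1(u) - 4·L_2(u) + 6·L_3(u).
Expanding and collecting terms gives h(u) = 6u^3 - u^2 + 3u + 6.
Check: h(-2) = -52. ✓

h(u) = 6u^3 - u^2 + 3u + 6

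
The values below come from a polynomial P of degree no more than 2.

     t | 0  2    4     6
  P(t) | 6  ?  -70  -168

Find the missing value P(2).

On equispaced nodes a degree-2 polynomial has vanishing third forward difference, so
  - P(0) + 3·P(2) - 3·P(4) + P(6) = 0.
Substituting the known values and solving for P(2):
  3·P(2) = -36
  P(2) = -12.

-12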